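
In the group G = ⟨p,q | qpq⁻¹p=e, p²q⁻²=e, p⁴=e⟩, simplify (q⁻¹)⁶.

Compute successive powers of (q⁻¹), reducing at each step:
  (q⁻¹)²: (q⁻¹) · q⁻¹ = p²
  (q⁻¹)³: (p²) · q⁻¹ = q
  (q⁻¹)⁴: q · q⁻¹ = e
  (q⁻¹)⁵: e · q⁻¹ = q⁻¹
  (q⁻¹)⁶: (q⁻¹) · q⁻¹ = p²

Answer: p²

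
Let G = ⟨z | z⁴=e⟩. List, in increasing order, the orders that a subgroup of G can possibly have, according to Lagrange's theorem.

|G| = 4 = 2². By Lagrange's theorem the order of any subgroup divides 4; the divisors of 4 are 1, 2, 4.

Answer: 1, 2, 4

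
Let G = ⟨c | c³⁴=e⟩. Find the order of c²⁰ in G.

Compute successive powers until reaching e:
  (c²⁰)¹ = c²⁰, (c²⁰)² = c⁶, (c²⁰)³ = c²⁶, (c²⁰)⁴ = c¹², (c²⁰)⁵ = c³², (c²⁰)⁶ = c¹⁸, (c²⁰)⁷ = c⁴, (c²⁰)⁸ = c²⁴, (c²⁰)⁹ = c¹⁰, (c²⁰)¹⁰ = c³⁰, (c²⁰)¹¹ = c¹⁶, (c²⁰)¹² = c², (c²⁰)¹³ = c²², (c²⁰)¹⁴ = c⁸, (c²⁰)¹⁵ = c²⁸, (c²⁰)¹⁶ = c¹⁴, (c²⁰)¹⁷ = e.
The smallest positive k with (c²⁰)ᵏ = e is 17.

Answer: 17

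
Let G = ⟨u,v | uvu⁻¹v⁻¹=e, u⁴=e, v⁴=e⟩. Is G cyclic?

|G| = 16, but the maximum element order in G is 4 < 16. No single element generates all of G, so G is not cyclic.

Answer: No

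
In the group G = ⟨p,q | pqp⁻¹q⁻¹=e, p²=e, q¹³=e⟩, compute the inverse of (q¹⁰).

The order of (q¹⁰) is 13 (smallest k with (q¹⁰)ᵏ = e), so (q¹⁰)⁻¹ = (q¹⁰)¹² = q³.
Check: (q¹⁰) · (q³) → (q¹⁰) · q³ = e, giving e as required.

Answer: q³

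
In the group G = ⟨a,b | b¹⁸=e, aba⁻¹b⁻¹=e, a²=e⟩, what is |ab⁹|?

Compute successive powers until reaching e:
  (ab⁹)¹ = ab⁹, (ab⁹)² = e.
The smallest positive k with (ab⁹)ᵏ = e is 2.

Answer: 2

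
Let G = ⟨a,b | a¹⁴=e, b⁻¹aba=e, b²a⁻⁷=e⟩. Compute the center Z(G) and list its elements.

An element z ∈ Z(G) iff z commutes with every generator.
For example a⁷ is central: (a⁷)·a = a⁸ = a·(a⁷); (a⁷)·b = b⁻¹ = b·(a⁷).
Whereas a ∉ Z(G) since a·b = ab ≠ a⁶b⁻¹ = b·a.
Checking each of the 28 elements this way gives Z(G) = {e, a⁷}, of order 2.

Answer: {e, a⁷}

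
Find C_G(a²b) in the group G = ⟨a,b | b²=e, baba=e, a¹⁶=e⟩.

⟨a²b⟩ ⊆ C_G(a²b) since powers of a²b commute with a²b; so |C_G(a²b)| ≥ |⟨a²b⟩| = 2.
By orbit–stabilizer, |C_G(a²b)| = |G| / |conj. class of a²b| = 32 / 8 = 4.
The 4 elements commuting with a²b are {e, a⁸, a²b, a¹⁰b}.

Answer: {e, a⁸, a²b, a¹⁰b}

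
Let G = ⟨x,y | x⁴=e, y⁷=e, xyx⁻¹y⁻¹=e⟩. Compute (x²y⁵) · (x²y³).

Compute (x²y⁵) · (x²y³) by multiplying left to right and reducing via the relations at each step:
  (x²y⁵) · x² = y⁵
  (y⁵) · y³ = y

Answer: y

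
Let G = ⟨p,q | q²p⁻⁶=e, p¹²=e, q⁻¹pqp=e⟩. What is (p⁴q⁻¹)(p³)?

Compute (p⁴q⁻¹) · (p³) by multiplying left to right and reducing via the relations at each step:
  (p⁴q⁻¹) · p³ = pq⁻¹

Answer: pq⁻¹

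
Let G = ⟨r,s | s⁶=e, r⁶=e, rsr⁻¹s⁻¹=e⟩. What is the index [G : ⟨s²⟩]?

First find ord(s²) by computing successive powers:
  (s²)¹ = s², (s²)² = s⁴, (s²)³ = e.
So |⟨s²⟩| = ord(s²) = 3. With |G| = 36, by Lagrange [G : ⟨s²⟩] = 36/3 = 12.

Answer: 12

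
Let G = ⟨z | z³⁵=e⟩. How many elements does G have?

G is generated by a single element, so G is cyclic. The relator gives z³⁵ = e and no smaller power is forced to be e, so the 35 powers {e, z, z², z³, z⁴, z⁵, z⁶, z⁷, z⁸, z⁹, z²², z²³, z²¹, z²⁰, z²⁴, z²⁵, z²⁶, z²⁷, z²⁸, z²⁹, z³², z³³, z³¹, z³⁰, z³⁴, z¹², z¹³, z¹¹, z¹⁰, z¹⁴, z¹⁵, z¹⁶, z¹⁷, z¹⁸, z¹⁹} are distinct. Hence |G| = 35.

Answer: 35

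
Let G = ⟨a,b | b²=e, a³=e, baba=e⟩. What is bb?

Compute b · b by multiplying left to right and reducing via the relations at each step:
  b · b = e

Answer: e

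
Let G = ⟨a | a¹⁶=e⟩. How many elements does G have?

G is generated by a single element, so G is cyclic. The relator gives a¹⁶ = e and no smaller power is forced to be e, so the 16 powers {a, e, a², a³, a⁴, a⁵, a⁶, a⁷, a⁸, a⁹, a¹², a¹³, a¹¹, a¹⁰, a¹⁴, a¹⁵} are distinct. Hence |G| = 16.

Answer: 16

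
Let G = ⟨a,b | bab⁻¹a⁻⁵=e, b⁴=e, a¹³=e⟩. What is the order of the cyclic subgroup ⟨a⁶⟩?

|⟨a⁶⟩| equals the order of a⁶. Compute successive powers until reaching e:
  (a⁶)¹ = a⁶, (a⁶)² = a¹², (a⁶)³ = a⁵, (a⁶)⁴ = a¹¹, (a⁶)⁵ = a⁴, (a⁶)⁶ = a¹⁰, (a⁶)⁷ = a³, (a⁶)⁸ = a⁹, (a⁶)⁹ = a², (a⁶)¹⁰ = a⁸, (a⁶)¹¹ = a, (a⁶)¹² = a⁷, (a⁶)¹³ = e.
The smallest positive k with (a⁶)ᵏ = e is 13, so |⟨a⁶⟩| = 13.

Answer: 13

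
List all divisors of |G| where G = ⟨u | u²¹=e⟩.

|G| = 21 = 3 · 7. By Lagrange's theorem the order of any subgroup divides 21; the divisors of 21 are 1, 3, 7, 21.

Answer: 1, 3, 7, 21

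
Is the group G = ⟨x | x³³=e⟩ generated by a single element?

|G| = 33. The element x has order 33 (its powers give 33 distinct elements), so ⟨x⟩ = G and G is cyclic.

Answer: Yes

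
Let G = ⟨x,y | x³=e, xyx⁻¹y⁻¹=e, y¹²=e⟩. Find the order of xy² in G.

Compute successive powers until reaching e:
  (xy²)¹ = xy², (xy²)² = x²y⁴, (xy²)³ = y⁶, (xy²)⁴ = xy⁸, (xy²)⁵ = x²y¹⁰, (xy²)⁶ = e.
The smallest positive k with (xy²)ᵏ = e is 6.

Answer: 6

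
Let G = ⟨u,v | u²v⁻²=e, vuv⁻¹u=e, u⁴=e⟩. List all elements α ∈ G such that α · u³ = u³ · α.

⟨u³⟩ ⊆ C_G(u³) since powers of u³ commute with u³; so |C_G(u³)| ≥ |⟨u³⟩| = 4.
By orbit–stabilizer, |C_G(u³)| = |G| / |conj. class of u³| = 8 / 2 = 4.
The 4 elements commuting with u³ are {e, u, u², u³}.

Answer: {e, u, u², u³}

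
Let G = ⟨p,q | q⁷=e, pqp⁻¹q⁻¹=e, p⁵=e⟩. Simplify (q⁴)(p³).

Compute (q⁴) · (p³) by multiplying left to right and reducing via the relations at each step:
  (q⁴) · p³ = p³q⁴

Answer: p³q⁴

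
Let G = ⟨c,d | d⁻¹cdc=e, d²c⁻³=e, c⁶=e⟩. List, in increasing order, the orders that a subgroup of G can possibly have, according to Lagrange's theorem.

|G| = 12 = 2² · 3. By Lagrange's theorem the order of any subgroup divides 12; the divisors of 12 are 1, 2, 3, 4, 6, 12.

Answer: 1, 2, 3, 4, 6, 12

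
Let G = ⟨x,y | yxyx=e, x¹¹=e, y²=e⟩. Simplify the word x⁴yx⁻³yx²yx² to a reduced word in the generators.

Multiply left to right, reducing at each step:
  (x⁴) · y = x⁴y
  (x⁴y) · x⁻³ = x⁷y
  (x⁷y) · y = x⁷
  (x⁷) · x² = x⁹
  (x⁹) · y = x⁹y
  (x⁹y) · x² = x⁷y

Answer: x⁷y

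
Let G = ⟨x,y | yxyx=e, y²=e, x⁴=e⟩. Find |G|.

Enumerate words in the generators, reducing via the relations: the distinct elements are
  {e, x, y, xy, x², x³, x²y, x³y}.
No further products give new elements, so |G| = 8.

Answer: 8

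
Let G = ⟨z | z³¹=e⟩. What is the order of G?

G is generated by a single element, so G is cyclic. The relator gives z³¹ = e and no smaller power is forced to be e, so the 31 powers {e, z, z², z³, z⁴, z⁵, z⁶, z⁷, z⁸, z⁹, z²², z²³, z²¹, z²⁰, z²⁴, z²⁵, z²⁶, z²⁷, z²⁸, z²⁹, z³⁰, z¹², z¹³, z¹¹, z¹⁰, z¹⁴, z¹⁵, z¹⁶, z¹⁷, z¹⁸, z¹⁹} are distinct. Hence |G| = 31.

Answer: 31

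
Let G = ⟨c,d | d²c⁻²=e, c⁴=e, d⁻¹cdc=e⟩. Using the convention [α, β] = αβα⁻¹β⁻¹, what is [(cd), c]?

[(cd), c] = (cd)·c·(cd)⁻¹·c⁻¹.
  (cd) · c = d
  d · (cd⁻¹) = c³
  (c³) · (c³) = c²

Answer: c²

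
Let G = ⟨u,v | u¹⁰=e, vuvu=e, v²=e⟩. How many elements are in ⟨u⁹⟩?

|⟨u⁹⟩| equals the order of u⁹. Compute successive powers until reaching e:
  (u⁹)¹ = u⁹, (u⁹)² = u⁸, (u⁹)³ = u⁷, (u⁹)⁴ = u⁶, (u⁹)⁵ = u⁵, (u⁹)⁶ = u⁴, (u⁹)⁷ = u³, (u⁹)⁸ = u², (u⁹)⁹ = u, (u⁹)¹⁰ = e.
The smallest positive k with (u⁹)ᵏ = e is 10, so |⟨u⁹⟩| = 10.

Answer: 10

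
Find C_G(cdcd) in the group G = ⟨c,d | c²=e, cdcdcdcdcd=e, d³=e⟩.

⟨cdcd⟩ ⊆ C_G(cdcd) since powers of cdcd commute with cdcd; so |C_G(cdcd)| ≥ |⟨cdcd⟩| = 5.
By orbit–stabilizer, |C_G(cdcd)| = |G| / |conj. class of cdcd| = 60 / 12 = 5.
The 5 elements commuting with cdcd are {e, cd, cdcd, d²cd²c, d²c}.

Answer: {e, cd, cdcd, d²cd²c, d²c}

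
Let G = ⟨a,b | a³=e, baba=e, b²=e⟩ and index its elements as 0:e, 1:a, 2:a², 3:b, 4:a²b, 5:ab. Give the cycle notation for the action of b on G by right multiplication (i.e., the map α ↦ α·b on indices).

(0 3)(1 5)(2 4)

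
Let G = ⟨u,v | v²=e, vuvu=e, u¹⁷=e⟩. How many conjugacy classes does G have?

The conjugacy classes (representative and size) are:
  [e] (size 1), [u¹⁶] (size 2), [u²] (size 2), [u³] (size 2), [u¹³] (size 2), [u¹²] (size 2), [u⁶] (size 2), [u¹⁰] (size 2), [u⁹] (size 2), [u⁷v] (size 17).
Class equation: 1 + 2 + 2 + 2 + 2 + 2 + 2 + 2 + 2 + 17 = 34 = |G|. So G has 10 conjugacy classes.

Answer: 10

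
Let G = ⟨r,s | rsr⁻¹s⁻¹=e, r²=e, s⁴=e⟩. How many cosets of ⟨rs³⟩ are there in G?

First find ord(rs³) by computing successive powers:
  (rs³)¹ = rs³, (rs³)² = s², (rs³)³ = rs, (rs³)⁴ = e.
So |⟨rs³⟩| = ord(rs³) = 4. With |G| = 8, by Lagrange [G : ⟨rs³⟩] = 8/4 = 2.

Answer: 2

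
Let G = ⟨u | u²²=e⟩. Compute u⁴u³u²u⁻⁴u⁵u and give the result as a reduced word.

Multiply left to right, reducing at each step:
  (u⁴) · u³ = u⁷
  (u⁷) · u² = u⁹
  (u⁹) · u⁻⁴ = u⁵
  (u⁵) · u⁵ = u¹⁰
  (u¹⁰) · u = u¹¹

Answer: u¹¹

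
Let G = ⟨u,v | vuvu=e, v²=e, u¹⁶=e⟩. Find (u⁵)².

Compute successive powers of (u⁵), reducing at each step:
  (u⁵)²: (u⁵) · u⁵ = u¹⁰

Answer: u¹⁰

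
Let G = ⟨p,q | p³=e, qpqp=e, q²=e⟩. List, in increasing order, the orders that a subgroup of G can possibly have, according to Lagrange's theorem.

|G| = 6 = 2 · 3. By Lagrange's theorem the order of any subgroup divides 6; the divisors of 6 are 1, 2, 3, 6.

Answer: 1, 2, 3, 6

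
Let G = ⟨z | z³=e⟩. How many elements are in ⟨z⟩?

|⟨z⟩| equals the order of z. Compute successive powers until reaching e:
  z¹ = z, z² = z², z³ = e.
The smallest positive k with zᵏ = e is 3, so |⟨z⟩| = 3.

Answer: 3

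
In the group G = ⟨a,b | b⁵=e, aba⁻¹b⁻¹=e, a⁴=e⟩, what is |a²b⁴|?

Compute successive powers until reaching e:
  (a²b⁴)¹ = a²b⁴, (a²b⁴)² = b³, (a²b⁴)³ = a²b², (a²b⁴)⁴ = b, (a²b⁴)⁵ = a², (a²b⁴)⁶ = b⁴, (a²b⁴)⁷ = a²b³, (a²b⁴)⁸ = b², (a²b⁴)⁹ = a²b, (a²b⁴)¹⁰ = e.
The smallest positive k with (a²b⁴)ᵏ = e is 10.

Answer: 10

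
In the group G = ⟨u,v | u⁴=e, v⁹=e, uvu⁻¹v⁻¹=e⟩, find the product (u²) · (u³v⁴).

Compute (u²) · (u³v⁴) by multiplying left to right and reducing via the relations at each step:
  (u²) · u³ = u
  u · v⁴ = uv⁴

Answer: uv⁴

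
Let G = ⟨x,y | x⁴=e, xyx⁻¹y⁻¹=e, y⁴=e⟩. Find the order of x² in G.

Compute successive powers until reaching e:
  (x²)¹ = x², (x²)² = e.
The smallest positive k with (x²)ᵏ = e is 2.

Answer: 2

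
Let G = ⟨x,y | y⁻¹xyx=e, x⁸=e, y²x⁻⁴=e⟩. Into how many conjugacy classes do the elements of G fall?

The conjugacy classes (representative and size) are:
  [e] (size 1), [x⁷] (size 2), [x⁶] (size 2), [x³] (size 2), [x⁴] (size 1), [x²y⁻¹] (size 4), [x³y⁻¹] (size 4).
Class equation: 1 + 2 + 2 + 2 + 1 + 4 + 4 = 16 = |G|. So G has 7 conjugacy classes.

Answer: 7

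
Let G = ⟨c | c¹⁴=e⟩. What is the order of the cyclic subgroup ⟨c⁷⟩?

|⟨c⁷⟩| equals the order of c⁷. Compute successive powers until reaching e:
  (c⁷)¹ = c⁷, (c⁷)² = e.
The smallest positive k with (c⁷)ᵏ = e is 2, so |⟨c⁷⟩| = 2.

Answer: 2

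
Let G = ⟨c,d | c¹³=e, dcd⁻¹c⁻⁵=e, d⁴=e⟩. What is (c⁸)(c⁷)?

Compute (c⁸) · (c⁷) by multiplying left to right and reducing via the relations at each step:
  (c⁸) · c⁷ = c²

Answer: c²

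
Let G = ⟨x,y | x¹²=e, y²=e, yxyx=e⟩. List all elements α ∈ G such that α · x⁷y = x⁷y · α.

⟨x⁷y⟩ ⊆ C_G(x⁷y) since powers of x⁷y commute with x⁷y; so |C_G(x⁷y)| ≥ |⟨x⁷y⟩| = 2.
By orbit–stabilizer, |C_G(x⁷y)| = |G| / |conj. class of x⁷y| = 24 / 6 = 4.
The 4 elements commuting with x⁷y are {e, x⁶, xy, x⁷y}.

Answer: {e, x⁶, xy, x⁷y}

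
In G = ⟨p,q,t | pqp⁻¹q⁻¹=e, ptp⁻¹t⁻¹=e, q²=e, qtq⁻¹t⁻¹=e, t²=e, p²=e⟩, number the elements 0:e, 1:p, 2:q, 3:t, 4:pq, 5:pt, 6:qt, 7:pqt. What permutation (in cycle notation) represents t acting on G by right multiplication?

(0 3)(1 5)(2 6)(4 7)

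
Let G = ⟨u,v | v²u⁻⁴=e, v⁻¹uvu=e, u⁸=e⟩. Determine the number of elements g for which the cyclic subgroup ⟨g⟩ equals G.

⟨g⟩ = G would require ord(g) = |G| = 16, but the maximum element order in G is 8 < 16. So G is not cyclic and no single element generates it: the count is 0.

Answer: 0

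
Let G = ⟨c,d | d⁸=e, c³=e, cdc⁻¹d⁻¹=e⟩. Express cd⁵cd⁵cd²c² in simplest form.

Multiply left to right, reducing at each step:
  c · d⁵ = cd⁵
  (cd⁵) · c = c²d⁵
  (c²d⁵) · d⁵ = c²d²
  (c²d²) · c = d²
  (d²) · d² = d⁴
  (d⁴) · c² = c²d⁴

Answer: c²d⁴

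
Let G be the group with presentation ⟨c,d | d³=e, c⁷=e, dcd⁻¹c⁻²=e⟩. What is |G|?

Enumerate words in the generators, reducing via the relations: the distinct elements are
  {c, d, e, cd, c², c³, c⁴, c⁵, c⁶, d², cd², c²d, c³d, c⁴d, c⁵d, c⁶d, c²d², c³d², c⁴d², c⁵d², c⁶d²}.
No further products give new elements, so |G| = 21.

Answer: 21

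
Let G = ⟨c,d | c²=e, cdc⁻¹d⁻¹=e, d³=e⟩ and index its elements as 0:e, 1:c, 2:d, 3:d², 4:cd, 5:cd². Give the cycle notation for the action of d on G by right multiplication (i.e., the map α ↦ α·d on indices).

(0 2 3)(1 4 5)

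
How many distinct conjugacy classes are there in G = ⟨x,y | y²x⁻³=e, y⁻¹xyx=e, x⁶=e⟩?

The conjugacy classes (representative and size) are:
  [e] (size 1), [x] (size 2), [x²] (size 2), [x³] (size 1), [xy⁻¹] (size 3), [x²y⁻¹] (size 3).
Class equation: 1 + 2 + 2 + 1 + 3 + 3 = 12 = |G|. So G has 6 conjugacy classes.

Answer: 6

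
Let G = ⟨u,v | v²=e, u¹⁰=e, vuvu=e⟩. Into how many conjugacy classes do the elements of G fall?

The conjugacy classes (representative and size) are:
  [e] (size 1), [u] (size 2), [u²] (size 2), [u³] (size 2), [u⁴] (size 2), [u⁵] (size 1), [u²v] (size 5), [u³v] (size 5).
Class equation: 1 + 2 + 2 + 2 + 2 + 1 + 5 + 5 = 20 = |G|. So G has 8 conjugacy classes.

Answer: 8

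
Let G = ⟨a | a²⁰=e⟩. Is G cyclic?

|G| = 20. The element a has order 20 (its powers give 20 distinct elements), so ⟨a⟩ = G and G is cyclic.

Answer: Yes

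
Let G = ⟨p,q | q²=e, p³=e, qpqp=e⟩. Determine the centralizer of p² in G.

⟨p²⟩ ⊆ C_G(p²) since powers of p² commute with p²; so |C_G(p²)| ≥ |⟨p²⟩| = 3.
By orbit–stabilizer, |C_G(p²)| = |G| / |conj. class of p²| = 6 / 2 = 3.
The 3 elements commuting with p² are {e, p, p²}.

Answer: {e, p, p²}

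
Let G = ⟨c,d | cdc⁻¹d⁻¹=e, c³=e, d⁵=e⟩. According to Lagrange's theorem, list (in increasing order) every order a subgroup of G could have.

|G| = 15 = 3 · 5. By Lagrange's theorem the order of any subgroup divides 15; the divisors of 15 are 1, 3, 5, 15.

Answer: 1, 3, 5, 15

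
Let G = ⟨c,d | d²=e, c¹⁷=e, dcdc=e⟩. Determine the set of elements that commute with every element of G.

An element z ∈ Z(G) iff z commutes with every generator.
For example e is central: e·c = c = c·e; e·d = d = d·e.
Whereas c ∉ Z(G) since c·d = cd ≠ c¹⁶d = d·c.
Checking each of the 34 elements this way gives Z(G) = {e}, of order 1.

Answer: {e}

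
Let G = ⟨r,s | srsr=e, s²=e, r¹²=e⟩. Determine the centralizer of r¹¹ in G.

⟨r¹¹⟩ ⊆ C_G(r¹¹) since powers of r¹¹ commute with r¹¹; so |C_G(r¹¹)| ≥ |⟨r¹¹⟩| = 12.
By orbit–stabilizer, |C_G(r¹¹)| = |G| / |conj. class of r¹¹| = 24 / 2 = 12.
The 12 elements commuting with r¹¹ are {e, r, r², r³, r⁴, r⁵, r⁶, r⁷, r⁸, r⁹, r¹⁰, r¹¹}.

Answer: {e, r, r², r³, r⁴, r⁵, r⁶, r⁷, r⁸, r⁹, r¹⁰, r¹¹}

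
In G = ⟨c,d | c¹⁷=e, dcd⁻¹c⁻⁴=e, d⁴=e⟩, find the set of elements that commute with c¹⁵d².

⟨c¹⁵d²⟩ ⊆ C_G(c¹⁵d²) since powers of c¹⁵d² commute with c¹⁵d²; so |C_G(c¹⁵d²)| ≥ |⟨c¹⁵d²⟩| = 2.
By orbit–stabilizer, |C_G(c¹⁵d²)| = |G| / |conj. class of c¹⁵d²| = 68 / 17 = 4.
The 4 elements commuting with c¹⁵d² are {e, c³d, c¹²d³, c¹⁵d²}.

Answer: {e, c³d, c¹²d³, c¹⁵d²}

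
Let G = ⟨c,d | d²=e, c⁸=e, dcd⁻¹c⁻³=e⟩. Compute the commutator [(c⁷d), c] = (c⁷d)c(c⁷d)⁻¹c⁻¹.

[(c⁷d), c] = (c⁷d)·c·(c⁷d)⁻¹·c⁻¹.
  (c⁷d) · c = c²d
  (c²d) · (c³d) = c³
  (c³) · (c⁷) = c²

Answer: c²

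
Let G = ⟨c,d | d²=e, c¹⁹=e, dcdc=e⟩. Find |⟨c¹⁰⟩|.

|⟨c¹⁰⟩| equals the order of c¹⁰. Compute successive powers until reaching e:
  (c¹⁰)¹ = c¹⁰, (c¹⁰)² = c, (c¹⁰)³ = c¹¹, (c¹⁰)⁴ = c², (c¹⁰)⁵ = c¹², (c¹⁰)⁶ = c³, (c¹⁰)⁷ = c¹³, (c¹⁰)⁸ = c⁴, (c¹⁰)⁹ = c¹⁴, (c¹⁰)¹⁰ = c⁵, (c¹⁰)¹¹ = c¹⁵, (c¹⁰)¹² = c⁶, (c¹⁰)¹³ = c¹⁶, (c¹⁰)¹⁴ = c⁷, (c¹⁰)¹⁵ = c¹⁷, (c¹⁰)¹⁶ = c⁸, (c¹⁰)¹⁷ = c¹⁸, (c¹⁰)¹⁸ = c⁹, (c¹⁰)¹⁹ = e.
The smallest positive k with (c¹⁰)ᵏ = e is 19, so |⟨c¹⁰⟩| = 19.

Answer: 19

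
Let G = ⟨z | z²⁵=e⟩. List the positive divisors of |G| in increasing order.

|G| = 25 = 5². By Lagrange's theorem the order of any subgroup divides 25; the divisors of 25 are 1, 5, 25.

Answer: 1, 5, 25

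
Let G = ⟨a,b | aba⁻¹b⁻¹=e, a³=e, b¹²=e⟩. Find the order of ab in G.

Compute successive powers until reaching e:
  (ab)¹ = ab, (ab)² = a²b², (ab)³ = b³, (ab)⁴ = ab⁴, (ab)⁵ = a²b⁵, (ab)⁶ = b⁶, (ab)⁷ = ab⁷, (ab)⁸ = a²b⁸, (ab)⁹ = b⁹, (ab)¹⁰ = ab¹⁰, (ab)¹¹ = a²b¹¹, (ab)¹² = e.
The smallest positive k with (ab)ᵏ = e is 12.

Answer: 12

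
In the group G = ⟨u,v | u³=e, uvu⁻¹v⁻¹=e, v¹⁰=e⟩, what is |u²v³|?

Compute successive powers until reaching e:
  (u²v³)¹ = u²v³, (u²v³)² = uv⁶, (u²v³)³ = v⁹, (u²v³)⁴ = u²v², (u²v³)⁵ = uv⁵, (u²v³)⁶ = v⁸, (u²v³)⁷ = u²v, (u²v³)⁸ = uv⁴, (u²v³)⁹ = v⁷, (u²v³)¹⁰ = u², (u²v³)¹¹ = uv³, (u²v³)¹² = v⁶, (u²v³)¹³ = u²v⁹, (u²v³)¹⁴ = uv², (u²v³)¹⁵ = v⁵, (u²v³)¹⁶ = u²v⁸, (u²v³)¹⁷ = uv, (u²v³)¹⁸ = v⁴, (u²v³)¹⁹ = u²v⁷, (u²v³)²⁰ = u, (u²v³)²¹ = v³, (u²v³)²² = u²v⁶, (u²v³)²³ = uv⁹, (u²v³)²⁴ = v², (u²v³)²⁵ = u²v⁵, (u²v³)²⁶ = uv⁸, (u²v³)²⁷ = v, (u²v³)²⁸ = u²v⁴, (u²v³)²⁹ = uv⁷, (u²v³)³⁰ = e.
The smallest positive k with (u²v³)ᵏ = e is 30.

Answer: 30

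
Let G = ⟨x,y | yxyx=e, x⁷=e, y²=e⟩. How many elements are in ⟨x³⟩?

|⟨x³⟩| equals the order of x³. Compute successive powers until reaching e:
  (x³)¹ = x³, (x³)² = x⁶, (x³)³ = x², (x³)⁴ = x⁵, (x³)⁵ = x, (x³)⁶ = x⁴, (x³)⁷ = e.
The smallest positive k with (x³)ᵏ = e is 7, so |⟨x³⟩| = 7.

Answer: 7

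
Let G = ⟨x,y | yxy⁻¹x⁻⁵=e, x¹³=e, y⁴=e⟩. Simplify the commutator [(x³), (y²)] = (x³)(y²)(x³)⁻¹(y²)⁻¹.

[(x³), (y²)] = (x³)·(y²)·(x³)⁻¹·(y²)⁻¹.
  (x³) · (y²) = x³y²
  (x³y²) · (x¹⁰) = x⁶y²
  (x⁶y²) · (y²) = x⁶

Answer: x⁶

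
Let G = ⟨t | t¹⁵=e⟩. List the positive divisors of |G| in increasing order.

|G| = 15 = 3 · 5. By Lagrange's theorem the order of any subgroup divides 15; the divisors of 15 are 1, 3, 5, 15.

Answer: 1, 3, 5, 15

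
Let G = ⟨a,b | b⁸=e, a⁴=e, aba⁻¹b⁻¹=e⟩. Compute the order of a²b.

Compute successive powers until reaching e:
  (a²b)¹ = a²b, (a²b)² = b², (a²b)³ = a²b³, (a²b)⁴ = b⁴, (a²b)⁵ = a²b⁵, (a²b)⁶ = b⁶, (a²b)⁷ = a²b⁷, (a²b)⁸ = e.
The smallest positive k with (a²b)ᵏ = e is 8.

Answer: 8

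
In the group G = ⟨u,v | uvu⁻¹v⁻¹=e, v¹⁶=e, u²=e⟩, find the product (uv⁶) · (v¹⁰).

Compute (uv⁶) · (v¹⁰) by multiplying left to right and reducing via the relations at each step:
  (uv⁶) · v¹⁰ = u

Answer: u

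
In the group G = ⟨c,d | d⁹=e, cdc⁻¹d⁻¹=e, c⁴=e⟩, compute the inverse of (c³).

The order of (c³) is 4 (smallest k with (c³)ᵏ = e), so (c³)⁻¹ = (c³)³ = c.
Check: (c³) · c → (c³) · c = e, giving e as required.

Answer: c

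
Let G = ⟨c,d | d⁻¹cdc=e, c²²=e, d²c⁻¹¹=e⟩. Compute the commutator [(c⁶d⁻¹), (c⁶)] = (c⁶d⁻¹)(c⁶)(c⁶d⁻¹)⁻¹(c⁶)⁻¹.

[(c⁶d⁻¹), (c⁶)] = (c⁶d⁻¹)·(c⁶)·(c⁶d⁻¹)⁻¹·(c⁶)⁻¹.
  (c⁶d⁻¹) · (c⁶) = d⁻¹
  (d⁻¹) · (c⁶d) = c¹⁶
  (c¹⁶) · (c¹⁶) = c¹⁰

Answer: c¹⁰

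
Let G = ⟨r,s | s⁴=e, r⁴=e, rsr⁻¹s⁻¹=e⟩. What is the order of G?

Enumerate words in the generators, reducing via the relations: the distinct elements are
  {e, r, s, rs, r², r³, s², s³, rs², rs³, r²s, r³s, r²s², r²s³, r³s², r³s³}.
No further products give new elements, so |G| = 16.

Answer: 16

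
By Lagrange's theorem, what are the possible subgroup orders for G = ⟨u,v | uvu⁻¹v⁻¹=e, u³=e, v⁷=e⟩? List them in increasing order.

|G| = 21 = 3 · 7. By Lagrange's theorem the order of any subgroup divides 21; the divisors of 21 are 1, 3, 7, 21.

Answer: 1, 3, 7, 21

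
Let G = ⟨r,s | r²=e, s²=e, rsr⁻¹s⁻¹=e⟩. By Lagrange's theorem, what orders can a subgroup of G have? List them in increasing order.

|G| = 4 = 2². By Lagrange's theorem the order of any subgroup divides 4; the divisors of 4 are 1, 2, 4.

Answer: 1, 2, 4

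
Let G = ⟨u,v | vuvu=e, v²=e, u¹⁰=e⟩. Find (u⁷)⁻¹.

The order of (u⁷) is 10 (smallest k with (u⁷)ᵏ = e), so (u⁷)⁻¹ = (u⁷)⁹ = u³.
Check: (u⁷) · (u³) → (u⁷) · u³ = e, giving e as required.

Answer: u³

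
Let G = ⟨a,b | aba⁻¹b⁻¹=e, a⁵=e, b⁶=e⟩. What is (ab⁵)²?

Compute successive powers of (ab⁵), reducing at each step:
  (ab⁵)²: (ab⁵) · a = a²b⁵;   (a²b⁵) · b⁵ = a²b⁴

Answer: a²b⁴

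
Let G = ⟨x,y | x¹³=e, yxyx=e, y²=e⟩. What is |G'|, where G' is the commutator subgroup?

G' = [G, G] is generated by all commutators. The generator-pair commutators are: [x, y] = x².
The subgroup they normally generate is {e, x, x², x³, x⁴, x⁵, x⁶, x⁷, x⁸, x⁹, x¹⁰, x¹¹, x¹²}, of order 13.
Check: |G/G'| = 26/13 = 2 is the order of the abelianisation.

Answer: 13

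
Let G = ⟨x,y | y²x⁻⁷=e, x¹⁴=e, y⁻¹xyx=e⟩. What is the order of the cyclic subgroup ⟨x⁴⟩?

|⟨x⁴⟩| equals the order of x⁴. Compute successive powers until reaching e:
  (x⁴)¹ = x⁴, (x⁴)² = x⁸, (x⁴)³ = x¹², (x⁴)⁴ = x², (x⁴)⁵ = x⁶, (x⁴)⁶ = x¹⁰, (x⁴)⁷ = e.
The smallest positive k with (x⁴)ᵏ = e is 7, so |⟨x⁴⟩| = 7.

Answer: 7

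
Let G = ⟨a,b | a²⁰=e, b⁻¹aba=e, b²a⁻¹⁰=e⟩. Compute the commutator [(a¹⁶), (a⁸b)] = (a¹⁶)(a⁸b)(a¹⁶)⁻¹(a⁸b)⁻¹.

[(a¹⁶), (a⁸b)] = (a¹⁶)·(a⁸b)·(a¹⁶)⁻¹·(a⁸b)⁻¹.
  (a¹⁶) · (a⁸b) = a⁴b
  (a⁴b) · (a⁴) = b
  b · (a⁸b⁻¹) = a¹²

Answer: a¹²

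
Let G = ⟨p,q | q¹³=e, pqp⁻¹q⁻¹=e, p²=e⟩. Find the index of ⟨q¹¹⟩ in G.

First find ord(q¹¹) by computing successive powers:
  (q¹¹)¹ = q¹¹, (q¹¹)² = q⁹, (q¹¹)³ = q⁷, (q¹¹)⁴ = q⁵, (q¹¹)⁵ = q³, (q¹¹)⁶ = q, (q¹¹)⁷ = q¹², (q¹¹)⁸ = q¹⁰, (q¹¹)⁹ = q⁸, (q¹¹)¹⁰ = q⁶, (q¹¹)¹¹ = q⁴, (q¹¹)¹² = q², (q¹¹)¹³ = e.
So |⟨q¹¹⟩| = ord(q¹¹) = 13. With |G| = 26, by Lagrange [G : ⟨q¹¹⟩] = 26/13 = 2.

Answer: 2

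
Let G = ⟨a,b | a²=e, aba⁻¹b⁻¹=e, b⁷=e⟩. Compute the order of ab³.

Compute successive powers until reaching e:
  (ab³)¹ = ab³, (ab³)² = b⁶, (ab³)³ = ab², (ab³)⁴ = b⁵, (ab³)⁵ = ab, (ab³)⁶ = b⁴, (ab³)⁷ = a, (ab³)⁸ = b³, (ab³)⁹ = ab⁶, (ab³)¹⁰ = b², (ab³)¹¹ = ab⁵, (ab³)¹² = b, (ab³)¹³ = ab⁴, (ab³)¹⁴ = e.
The smallest positive k with (ab³)ᵏ = e is 14.

Answer: 14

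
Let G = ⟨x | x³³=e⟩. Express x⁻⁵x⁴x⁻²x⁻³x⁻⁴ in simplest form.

Multiply left to right, reducing at each step:
  (x²⁸) · x⁴ = x³²
  (x³²) · x⁻² = x³⁰
  (x³⁰) · x⁻³ = x²⁷
  (x²⁷) · x⁻⁴ = x²³

Answer: x²³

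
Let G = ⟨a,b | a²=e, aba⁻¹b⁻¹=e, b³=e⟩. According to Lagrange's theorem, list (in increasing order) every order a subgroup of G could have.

|G| = 6 = 2 · 3. By Lagrange's theorem the order of any subgroup divides 6; the divisors of 6 are 1, 2, 3, 6.

Answer: 1, 2, 3, 6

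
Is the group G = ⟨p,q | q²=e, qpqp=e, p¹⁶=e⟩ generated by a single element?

Every cyclic group is abelian. But p·q = pq while q·p = p¹⁵q, so p·q ≠ q·p and G is not abelian. Hence G is not cyclic.

Answer: No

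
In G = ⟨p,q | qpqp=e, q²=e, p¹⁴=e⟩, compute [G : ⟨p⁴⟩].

First find ord(p⁴) by computing successive powers:
  (p⁴)¹ = p⁴, (p⁴)² = p⁸, (p⁴)³ = p¹², (p⁴)⁴ = p², (p⁴)⁵ = p⁶, (p⁴)⁶ = p¹⁰, (p⁴)⁷ = e.
So |⟨p⁴⟩| = ord(p⁴) = 7. With |G| = 28, by Lagrange [G : ⟨p⁴⟩] = 28/7 = 4.

Answer: 4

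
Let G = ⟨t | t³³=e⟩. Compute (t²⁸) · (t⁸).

Compute (t²⁸) · (t⁸) by multiplying left to right and reducing via the relations at each step:
  (t²⁸) · t⁸ = t³

Answer: t³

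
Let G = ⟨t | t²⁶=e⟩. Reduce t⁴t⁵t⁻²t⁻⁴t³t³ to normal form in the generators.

Multiply left to right, reducing at each step:
  (t⁴) · t⁵ = t⁹
  (t⁹) · t⁻² = t⁷
  (t⁷) · t⁻⁴ = t³
  (t³) · t³ = t⁶
  (t⁶) · t³ = t⁹

Answer: t⁹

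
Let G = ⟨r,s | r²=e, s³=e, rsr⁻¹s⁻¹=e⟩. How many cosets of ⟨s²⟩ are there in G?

First find ord(s²) by computing successive powers:
  (s²)¹ = s², (s²)² = s, (s²)³ = e.
So |⟨s²⟩| = ord(s²) = 3. With |G| = 6, by Lagrange [G : ⟨s²⟩] = 6/3 = 2.

Answer: 2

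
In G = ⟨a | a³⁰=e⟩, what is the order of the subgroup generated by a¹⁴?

|⟨a¹⁴⟩| equals the order of a¹⁴. Compute successive powers until reaching e:
  (a¹⁴)¹ = a¹⁴, (a¹⁴)² = a²⁸, (a¹⁴)³ = a¹², (a¹⁴)⁴ = a²⁶, (a¹⁴)⁵ = a¹⁰, (a¹⁴)⁶ = a²⁴, (a¹⁴)⁷ = a⁸, (a¹⁴)⁸ = a²², (a¹⁴)⁹ = a⁶, (a¹⁴)¹⁰ = a²⁰, (a¹⁴)¹¹ = a⁴, (a¹⁴)¹² = a¹⁸, (a¹⁴)¹³ = a², (a¹⁴)¹⁴ = a¹⁶, (a¹⁴)¹⁵ = e.
The smallest positive k with (a¹⁴)ᵏ = e is 15, so |⟨a¹⁴⟩| = 15.

Answer: 15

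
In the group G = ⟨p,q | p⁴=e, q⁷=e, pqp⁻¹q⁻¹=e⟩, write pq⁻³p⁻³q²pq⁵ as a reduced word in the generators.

Multiply left to right, reducing at each step:
  p · q⁻³ = pq⁴
  (pq⁴) · p⁻³ = p²q⁴
  (p²q⁴) · q² = p²q⁶
  (p²q⁶) · p = p³q⁶
  (p³q⁶) · q⁵ = p³q⁴

Answer: p³q⁴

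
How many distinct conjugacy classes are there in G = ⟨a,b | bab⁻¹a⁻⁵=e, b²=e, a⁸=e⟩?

The conjugacy classes (representative and size) are:
  [e] (size 1), [a⁵] (size 2), [a²] (size 1), [a⁷] (size 2), [a⁴] (size 1), [a⁶] (size 1), [b] (size 2), [a⁵b] (size 2), [a²b] (size 2), [a³b] (size 2).
Class equation: 1 + 2 + 1 + 2 + 1 + 1 + 2 + 2 + 2 + 2 = 16 = |G|. So G has 10 conjugacy classes.

Answer: 10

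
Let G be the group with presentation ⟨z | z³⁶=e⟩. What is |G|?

G is generated by a single element, so G is cyclic. The relator gives z³⁶ = e and no smaller power is forced to be e, so the 36 powers {e, z, z², z³, z⁴, z⁵, z⁶, z⁷, z⁸, z⁹, z²², z²³, z²¹, z²⁰, z²⁴, z²⁵, z²⁶, z²⁷, z²⁸, z²⁹, z³², z³³, z³¹, z³⁰, z³⁴, z³⁵, z¹², z¹³, z¹¹, z¹⁰, z¹⁴, z¹⁵, z¹⁶, z¹⁷, z¹⁸, z¹⁹} are distinct. Hence |G| = 36.

Answer: 36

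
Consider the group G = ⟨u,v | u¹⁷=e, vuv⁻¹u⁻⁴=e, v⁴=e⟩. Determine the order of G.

Enumerate words in the generators, reducing via the relations: the distinct elements are
  {e, u, v, uv, u², u³, u⁴, u⁵, u⁶, u⁷, u⁸, u⁹, v², v³, uv², uv³, u²v, u³v, u¹², u¹³, u¹¹, u¹⁰, u¹⁴, u¹⁵, u¹⁶, u⁴v, u⁵v, u⁶v, u⁷v, u⁸v, u⁹v, u²v², u²v³, u³v², u³v³, u¹²v, u¹³v, u¹¹v, u¹⁰v, u¹⁴v, u¹⁵v, u¹⁶v, u⁴v², u⁴v³, u⁵v², u⁵v³, u⁶v², u⁶v³, u⁷v², u⁷v³, u⁸v², u⁸v³, u⁹v², u⁹v³, u¹²v², u¹²v³, u¹³v², u¹³v³, u¹¹v², u¹¹v³, u¹⁰v², u¹⁰v³, u¹⁴v², u¹⁴v³, u¹⁵v², u¹⁵v³, u¹⁶v², u¹⁶v³}.
No further products give new elements, so |G| = 68.

Answer: 68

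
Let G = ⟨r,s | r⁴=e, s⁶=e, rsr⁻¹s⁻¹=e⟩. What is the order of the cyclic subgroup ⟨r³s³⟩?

|⟨r³s³⟩| equals the order of r³s³. Compute successive powers until reaching e:
  (r³s³)¹ = r³s³, (r³s³)² = r², (r³s³)³ = rs³, (r³s³)⁴ = e.
The smallest positive k with (r³s³)ᵏ = e is 4, so |⟨r³s³⟩| = 4.

Answer: 4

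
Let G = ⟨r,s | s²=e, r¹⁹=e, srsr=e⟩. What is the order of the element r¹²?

Compute successive powers until reaching e:
  (r¹²)¹ = r¹², (r¹²)² = r⁵, (r¹²)³ = r¹⁷, (r¹²)⁴ = r¹⁰, (r¹²)⁵ = r³, (r¹²)⁶ = r¹⁵, (r¹²)⁷ = r⁸, (r¹²)⁸ = r, (r¹²)⁹ = r¹³, (r¹²)¹⁰ = r⁶, (r¹²)¹¹ = r¹⁸, (r¹²)¹² = r¹¹, (r¹²)¹³ = r⁴, (r¹²)¹⁴ = r¹⁶, (r¹²)¹⁵ = r⁹, (r¹²)¹⁶ = r², (r¹²)¹⁷ = r¹⁴, (r¹²)¹⁸ = r⁷, (r¹²)¹⁹ = e.
The smallest positive k with (r¹²)ᵏ = e is 19.

Answer: 19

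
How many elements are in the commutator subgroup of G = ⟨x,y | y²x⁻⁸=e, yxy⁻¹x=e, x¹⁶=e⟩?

G' = [G, G] is generated by all commutators. The generator-pair commutators are: [x, y] = x².
The subgroup they normally generate is {e, x², x⁴, x⁶, x⁸, x¹⁰, x¹², x¹⁴}, of order 8.
Check: |G/G'| = 32/8 = 4 is the order of the abelianisation.

Answer: 8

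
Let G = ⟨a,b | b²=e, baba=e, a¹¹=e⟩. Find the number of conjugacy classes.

The conjugacy classes (representative and size) are:
  [e] (size 1), [a¹⁰] (size 2), [a²] (size 2), [a³] (size 2), [a⁷] (size 2), [a⁶] (size 2), [a²b] (size 11).
Class equation: 1 + 2 + 2 + 2 + 2 + 2 + 11 = 22 = |G|. So G has 7 conjugacy classes.

Answer: 7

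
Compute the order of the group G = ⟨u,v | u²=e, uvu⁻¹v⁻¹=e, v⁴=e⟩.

Enumerate words in the generators, reducing via the relations: the distinct elements are
  {e, u, v, uv, v², v³, uv², uv³}.
No further products give new elements, so |G| = 8.

Answer: 8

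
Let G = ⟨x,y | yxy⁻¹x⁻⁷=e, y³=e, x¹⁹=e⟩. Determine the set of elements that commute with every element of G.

An element z ∈ Z(G) iff z commutes with every generator.
For example e is central: e·x = x = x·e; e·y = y = y·e.
Whereas x ∉ Z(G) since x·y = xy ≠ x⁷y = y·x.
Checking each of the 57 elements this way gives Z(G) = {e}, of order 1.

Answer: {e}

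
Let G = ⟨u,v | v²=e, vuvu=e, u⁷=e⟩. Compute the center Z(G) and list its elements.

An element z ∈ Z(G) iff z commutes with every generator.
For example e is central: e·u = u = u·e; e·v = v = v·e.
Whereas u ∉ Z(G) since u·v = uv ≠ u⁶v = v·u.
Checking each of the 14 elements this way gives Z(G) = {e}, of order 1.

Answer: {e}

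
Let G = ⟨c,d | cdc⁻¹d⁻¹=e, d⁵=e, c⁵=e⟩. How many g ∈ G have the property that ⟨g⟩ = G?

⟨g⟩ = G would require ord(g) = |G| = 25, but the maximum element order in G is 5 < 25. So G is not cyclic and no single element generates it: the count is 0.

Answer: 0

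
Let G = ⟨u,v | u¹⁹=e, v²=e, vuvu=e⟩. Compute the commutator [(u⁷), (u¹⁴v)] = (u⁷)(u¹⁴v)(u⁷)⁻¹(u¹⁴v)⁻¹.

[(u⁷), (u¹⁴v)] = (u⁷)·(u¹⁴v)·(u⁷)⁻¹·(u¹⁴v)⁻¹.
  (u⁷) · (u¹⁴v) = u²v
  (u²v) · (u¹²) = u⁹v
  (u⁹v) · (u¹⁴v) = u¹⁴

Answer: u¹⁴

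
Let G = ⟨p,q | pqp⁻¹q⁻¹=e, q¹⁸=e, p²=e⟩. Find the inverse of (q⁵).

The order of (q⁵) is 18 (smallest k with (q⁵)ᵏ = e), so (q⁵)⁻¹ = (q⁵)¹⁷ = q¹³.
Check: (q⁵) · (q¹³) → (q⁵) · q¹³ = e, giving e as required.

Answer: q¹³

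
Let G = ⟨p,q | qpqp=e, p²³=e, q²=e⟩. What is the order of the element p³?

Compute successive powers until reaching e:
  (p³)¹ = p³, (p³)² = p⁶, (p³)³ = p⁹, (p³)⁴ = p¹², (p³)⁵ = p¹⁵, (p³)⁶ = p¹⁸, (p³)⁷ = p²¹, (p³)⁸ = p, (p³)⁹ = p⁴, (p³)¹⁰ = p⁷, (p³)¹¹ = p¹⁰, (p³)¹² = p¹³, (p³)¹³ = p¹⁶, (p³)¹⁴ = p¹⁹, (p³)¹⁵ = p²², (p³)¹⁶ = p², (p³)¹⁷ = p⁵, (p³)¹⁸ = p⁸, (p³)¹⁹ = p¹¹, (p³)²⁰ = p¹⁴, (p³)²¹ = p¹⁷, (p³)²² = p²⁰, (p³)²³ = e.
The smallest positive k with (p³)ᵏ = e is 23.

Answer: 23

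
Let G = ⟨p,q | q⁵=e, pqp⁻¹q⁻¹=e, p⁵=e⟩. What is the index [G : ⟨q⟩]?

First find ord(q) by computing successive powers:
  q¹ = q, q² = q², q³ = q³, q⁴ = q⁴, q⁵ = e.
So |⟨q⟩| = ord(q) = 5. With |G| = 25, by Lagrange [G : ⟨q⟩] = 25/5 = 5.

Answer: 5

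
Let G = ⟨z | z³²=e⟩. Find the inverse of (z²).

The order of (z²) is 16 (smallest k with (z²)ᵏ = e), so (z²)⁻¹ = (z²)¹⁵ = z³⁰.
Check: (z²) · (z³⁰) → (z²) · z³⁰ = e, giving e as required.

Answer: z³⁰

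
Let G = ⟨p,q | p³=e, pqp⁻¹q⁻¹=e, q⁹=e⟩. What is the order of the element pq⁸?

Compute successive powers until reaching e:
  (pq⁸)¹ = pq⁸, (pq⁸)² = p²q⁷, (pq⁸)³ = q⁶, (pq⁸)⁴ = pq⁵, (pq⁸)⁵ = p²q⁴, (pq⁸)⁶ = q³, (pq⁸)⁷ = pq², (pq⁸)⁸ = p²q, (pq⁸)⁹ = e.
The smallest positive k with (pq⁸)ᵏ = e is 9.

Answer: 9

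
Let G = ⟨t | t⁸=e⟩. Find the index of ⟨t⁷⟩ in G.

First find ord(t⁷) by computing successive powers:
  (t⁷)¹ = t⁷, (t⁷)² = t⁶, (t⁷)³ = t⁵, (t⁷)⁴ = t⁴, (t⁷)⁵ = t³, (t⁷)⁶ = t², (t⁷)⁷ = t, (t⁷)⁸ = e.
So |⟨t⁷⟩| = ord(t⁷) = 8. With |G| = 8, by Lagrange [G : ⟨t⁷⟩] = 8/8 = 1.

Answer: 1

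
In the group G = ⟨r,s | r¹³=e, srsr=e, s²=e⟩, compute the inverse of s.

The order of s is 2 (smallest k with sᵏ = e), so s⁻¹ = s¹ = s.
Check: s · s → s · s = e, giving e as required.

Answer: s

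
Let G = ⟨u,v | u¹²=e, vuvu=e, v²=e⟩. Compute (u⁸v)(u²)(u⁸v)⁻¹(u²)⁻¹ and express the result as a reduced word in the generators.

[(u⁸v), (u²)] = (u⁸v)·(u²)·(u⁸v)⁻¹·(u²)⁻¹.
  (u⁸v) · (u²) = u⁶v
  (u⁶v) · (u⁸v) = u¹⁰
  (u¹⁰) · (u¹⁰) = u⁸

Answer: u⁸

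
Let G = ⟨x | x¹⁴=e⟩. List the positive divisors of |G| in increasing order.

|G| = 14 = 2 · 7. By Lagrange's theorem the order of any subgroup divides 14; the divisors of 14 are 1, 2, 7, 14.

Answer: 1, 2, 7, 14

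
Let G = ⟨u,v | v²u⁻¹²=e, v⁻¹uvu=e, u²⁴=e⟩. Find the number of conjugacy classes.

The conjugacy classes (representative and size) are:
  [e] (size 1), [u] (size 2), [u²] (size 2), [u³] (size 2), [u⁴] (size 2), [u⁵] (size 2), [u¹⁸] (size 2), [u⁷] (size 2), [u¹⁶] (size 2), [u¹⁵] (size 2), [u¹⁴] (size 2), [u¹³] (size 2), [u¹²] (size 1), [u⁶v] (size 12), [u⁵v⁻¹] (size 12).
Class equation: 1 + 2 + 2 + 2 + 2 + 2 + 2 + 2 + 2 + 2 + 2 + 2 + 1 + 12 + 12 = 48 = |G|. So G has 15 conjugacy classes.

Answer: 15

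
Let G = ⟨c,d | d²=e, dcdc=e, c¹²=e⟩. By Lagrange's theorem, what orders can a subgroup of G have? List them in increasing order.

|G| = 24 = 2³ · 3. By Lagrange's theorem the order of any subgroup divides 24; the divisors of 24 are 1, 2, 3, 4, 6, 8, 12, 24.

Answer: 1, 2, 3, 4, 6, 8, 12, 24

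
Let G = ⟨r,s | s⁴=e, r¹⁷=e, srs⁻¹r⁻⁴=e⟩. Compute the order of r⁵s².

Compute successive powers until reaching e:
  (r⁵s²)¹ = r⁵s², (r⁵s²)² = e.
The smallest positive k with (r⁵s²)ᵏ = e is 2.

Answer: 2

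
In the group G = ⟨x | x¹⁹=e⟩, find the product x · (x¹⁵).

Compute x · (x¹⁵) by multiplying left to right and reducing via the relations at each step:
  x · x¹⁵ = x¹⁶

Answer: x¹⁶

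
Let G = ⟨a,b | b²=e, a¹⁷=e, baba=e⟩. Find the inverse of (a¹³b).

The order of (a¹³b) is 2 (smallest k with (a¹³b)ᵏ = e), so (a¹³b)⁻¹ = (a¹³b)¹ = a¹³b.
Check: (a¹³b) · (a¹³b) → (a¹³b) · a¹³ = b;   b · b = e, giving e as required.

Answer: a¹³b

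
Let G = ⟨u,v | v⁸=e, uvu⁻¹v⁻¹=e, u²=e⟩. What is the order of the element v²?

Compute successive powers until reaching e:
  (v²)¹ = v², (v²)² = v⁴, (v²)³ = v⁶, (v²)⁴ = e.
The smallest positive k with (v²)ᵏ = e is 4.

Answer: 4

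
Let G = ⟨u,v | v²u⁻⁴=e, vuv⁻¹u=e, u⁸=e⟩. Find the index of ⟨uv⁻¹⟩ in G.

First find ord(uv⁻¹) by computing successive powers:
  (uv⁻¹)¹ = uv⁻¹, (uv⁻¹)² = u⁴, (uv⁻¹)³ = uv, (uv⁻¹)⁴ = e.
So |⟨uv⁻¹⟩| = ord(uv⁻¹) = 4. With |G| = 16, by Lagrange [G : ⟨uv⁻¹⟩] = 16/4 = 4.

Answer: 4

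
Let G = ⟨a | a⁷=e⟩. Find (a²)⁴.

Compute successive powers of (a²), reducing at each step:
  (a²)²: (a²) · a² = a⁴
  (a²)³: (a⁴) · a² = a⁶
  (a²)⁴: (a⁶) · a² = a

Answer: a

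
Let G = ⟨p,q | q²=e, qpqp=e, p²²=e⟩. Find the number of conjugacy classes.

The conjugacy classes (representative and size) are:
  [e] (size 1), [p] (size 2), [p²] (size 2), [p¹⁹] (size 2), [p⁴] (size 2), [p⁵] (size 2), [p⁶] (size 2), [p⁷] (size 2), [p⁸] (size 2), [p¹³] (size 2), [p¹⁰] (size 2), [p¹¹] (size 1), [p⁶q] (size 11), [pq] (size 11).
Class equation: 1 + 2 + 2 + 2 + 2 + 2 + 2 + 2 + 2 + 2 + 2 + 1 + 11 + 11 = 44 = |G|. So G has 14 conjugacy classes.

Answer: 14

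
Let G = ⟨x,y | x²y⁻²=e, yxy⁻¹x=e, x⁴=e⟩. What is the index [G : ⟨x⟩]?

First find ord(x) by computing successive powers:
  x¹ = x, x² = x², x³ = x³, x⁴ = e.
So |⟨x⟩| = ord(x) = 4. With |G| = 8, by Lagrange [G : ⟨x⟩] = 8/4 = 2.

Answer: 2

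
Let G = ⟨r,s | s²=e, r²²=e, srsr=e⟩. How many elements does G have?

Enumerate words in the generators, reducing via the relations: the distinct elements are
  {e, r, s, rs, r², r³, r⁴, r⁵, r⁶, r⁷, r⁸, r⁹, r²s, r²¹, r²⁰, r³s, r¹², r¹³, r¹¹, r¹⁰, r¹⁴, r¹⁵, r¹⁶, r¹⁷, r¹⁸, r¹⁹, r⁴s, r⁵s, r⁶s, r⁷s, r⁸s, r⁹s, r²¹s, r²⁰s, r¹²s, r¹³s, r¹¹s, r¹⁰s, r¹⁴s, r¹⁵s, r¹⁶s, r¹⁷s, r¹⁸s, r¹⁹s}.
No further products give new elements, so |G| = 44.

Answer: 44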